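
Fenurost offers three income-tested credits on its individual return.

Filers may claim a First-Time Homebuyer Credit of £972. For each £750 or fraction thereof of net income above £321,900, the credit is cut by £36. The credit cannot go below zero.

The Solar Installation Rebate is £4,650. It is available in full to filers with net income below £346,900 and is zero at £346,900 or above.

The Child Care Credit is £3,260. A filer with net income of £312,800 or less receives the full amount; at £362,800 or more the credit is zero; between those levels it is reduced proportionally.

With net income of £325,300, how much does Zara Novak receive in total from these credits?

£7,887

First-Time Homebuyer Credit: income exceeds £321,900 by £3,400, which is 5 full-or-partial £750 increments; reduction = 5 × £36 = £180, leaving £792.
Solar Installation Rebate: £325,300 is below the £346,900 cutoff, so the full £4,650 applies.
Child Care Credit: £325,300 is £12,500 into a £50,000 phase-out range, leaving 37,500/50,000 of the credit: £3,260 × 37,500/50,000 = £2,445.
Total: £792 + £4,650 + £2,445 = £7,887.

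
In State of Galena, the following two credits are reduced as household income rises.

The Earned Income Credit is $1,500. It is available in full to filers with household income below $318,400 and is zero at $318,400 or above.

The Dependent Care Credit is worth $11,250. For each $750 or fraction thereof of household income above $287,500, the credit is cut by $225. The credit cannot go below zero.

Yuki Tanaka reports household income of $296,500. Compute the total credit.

Earned Income Credit: $296,500 is below the $318,400 cutoff, so the full $1,500 applies.
Dependent Care Credit: income exceeds $287,500 by $9,000, which is 12 full-or-partial $750 increments; reduction = 12 × $225 = $2,700, leaving $8,550.
Total: $1,500 + $8,550 = $10,050.

$10,050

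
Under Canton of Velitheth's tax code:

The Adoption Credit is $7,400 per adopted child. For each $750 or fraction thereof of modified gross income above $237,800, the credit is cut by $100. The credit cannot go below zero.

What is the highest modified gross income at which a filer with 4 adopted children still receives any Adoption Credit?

$459,050

Full credit = 4 × $7,400 = $29,600.
After 295 increments the reduction is 295 × $100 = $29,500, leaving $100; one more increment wipes it out. Increment 295 ends at excess 295 × $750 = $221,250, so the highest qualifying income is $237,800 + $221,250 = $459,050.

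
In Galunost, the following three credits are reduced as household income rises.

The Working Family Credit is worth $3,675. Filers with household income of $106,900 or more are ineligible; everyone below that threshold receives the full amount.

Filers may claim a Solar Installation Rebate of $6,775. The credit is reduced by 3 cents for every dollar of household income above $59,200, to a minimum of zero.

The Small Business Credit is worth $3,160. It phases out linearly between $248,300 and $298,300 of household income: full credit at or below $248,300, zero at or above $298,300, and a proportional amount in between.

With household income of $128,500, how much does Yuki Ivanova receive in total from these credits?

Working Family Credit: $128,500 meets or exceeds the $106,900 cutoff, so the credit is $0.
Solar Installation Rebate: 3% of the $69,300 excess over $59,200 is $2,079; credit = $6,775 − $2,079 = $4,696.
Small Business Credit: $128,500 is at or below the $248,300 threshold, so the full $3,160 applies.
Total: $0 + $4,696 + $3,160 = $7,856.

$7,856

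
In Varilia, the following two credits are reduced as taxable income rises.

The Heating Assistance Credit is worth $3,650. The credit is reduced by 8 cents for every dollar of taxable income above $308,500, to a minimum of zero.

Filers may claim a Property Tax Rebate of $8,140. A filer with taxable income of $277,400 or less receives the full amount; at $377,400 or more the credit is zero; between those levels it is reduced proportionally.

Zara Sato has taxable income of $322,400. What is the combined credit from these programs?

$7,015

Heating Assistance Credit: 8% of the $13,900 excess over $308,500 is $1,112; credit = $3,650 − $1,112 = $2,538.
Property Tax Rebate: $322,400 is $45,000 into a $100,000 phase-out range, leaving 55,000/100,000 of the credit: $8,140 × 55,000/100,000 = $4,477.
Total: $2,538 + $4,477 = $7,015.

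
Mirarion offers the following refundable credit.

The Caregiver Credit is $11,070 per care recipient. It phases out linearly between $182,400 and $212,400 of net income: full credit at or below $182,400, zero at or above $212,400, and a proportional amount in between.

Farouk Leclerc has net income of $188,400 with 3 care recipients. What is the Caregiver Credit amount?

Caregiver Credit: base = 3 × $11,070 = $33,210. $188,400 is $6,000 into a $30,000 phase-out range, leaving 24,000/30,000 of the credit: $33,210 × 24,000/30,000 = $26,568.

$26,568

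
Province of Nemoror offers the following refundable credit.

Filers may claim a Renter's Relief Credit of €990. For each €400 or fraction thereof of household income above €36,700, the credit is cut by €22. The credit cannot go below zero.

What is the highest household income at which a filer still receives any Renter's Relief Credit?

€54,300

After 44 increments the reduction is 44 × €22 = €968, leaving €22; one more increment wipes it out. Increment 44 ends at excess 44 × €400 = €17,600, so the highest qualifying income is €36,700 + €17,600 = €54,300.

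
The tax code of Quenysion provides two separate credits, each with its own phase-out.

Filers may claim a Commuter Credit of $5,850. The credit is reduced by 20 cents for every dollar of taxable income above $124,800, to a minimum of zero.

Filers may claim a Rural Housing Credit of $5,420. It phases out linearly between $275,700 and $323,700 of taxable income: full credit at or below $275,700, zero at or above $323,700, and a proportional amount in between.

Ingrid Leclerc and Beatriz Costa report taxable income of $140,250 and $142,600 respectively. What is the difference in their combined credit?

Ingrid ($140,250): Commuter Credit: 20% of the $15,450 excess over $124,800 is $3,090; credit = $5,850 − $3,090 = $2,760. Rural Housing Credit: $140,250 is at or below the $275,700 threshold, so the full $5,420 applies. total $2,760 + $5,420 = $8,180
Beatriz ($142,600): Commuter Credit: 20% of the $17,800 excess over $124,800 is $3,560; credit = $5,850 − $3,560 = $2,290. Rural Housing Credit: $142,600 is at or below the $275,700 threshold, so the full $5,420 applies. total $2,290 + $5,420 = $7,710
Difference: |$8,180 − $7,710| = $470.

$470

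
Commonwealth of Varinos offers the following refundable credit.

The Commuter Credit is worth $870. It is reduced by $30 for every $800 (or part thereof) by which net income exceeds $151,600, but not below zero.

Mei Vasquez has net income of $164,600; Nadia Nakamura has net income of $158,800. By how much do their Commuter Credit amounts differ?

Mei ($164,600): Commuter Credit: income exceeds $151,600 by $13,000, which is 17 full-or-partial $800 increments; reduction = 17 × $30 = $510, leaving $360.
Nadia ($158,800): Commuter Credit: income exceeds $151,600 by $7,200, which is 9 full-or-partial $800 increments; reduction = 9 × $30 = $270, leaving $600.
Difference: |$360 − $600| = $240.

$240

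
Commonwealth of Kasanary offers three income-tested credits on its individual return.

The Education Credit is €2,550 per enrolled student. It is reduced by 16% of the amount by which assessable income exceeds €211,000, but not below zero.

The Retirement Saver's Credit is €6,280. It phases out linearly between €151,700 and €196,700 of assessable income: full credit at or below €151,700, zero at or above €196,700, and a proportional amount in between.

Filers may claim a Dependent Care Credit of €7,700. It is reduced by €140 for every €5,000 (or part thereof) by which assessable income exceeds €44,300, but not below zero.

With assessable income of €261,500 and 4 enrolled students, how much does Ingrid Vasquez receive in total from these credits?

€3,660

Education Credit: base = 4 × €2,550 = €10,200. 16% of the €50,500 excess over €211,000 is €8,080; credit = €10,200 − €8,080 = €2,120.
Retirement Saver's Credit: €261,500 is at or above €196,700, so the credit is €0.
Dependent Care Credit: income exceeds €44,300 by €217,200, which is 44 full-or-partial €5,000 increments; reduction = 44 × €140 = €6,160, leaving €1,540.
Total: €2,120 + €0 + €1,540 = €3,660.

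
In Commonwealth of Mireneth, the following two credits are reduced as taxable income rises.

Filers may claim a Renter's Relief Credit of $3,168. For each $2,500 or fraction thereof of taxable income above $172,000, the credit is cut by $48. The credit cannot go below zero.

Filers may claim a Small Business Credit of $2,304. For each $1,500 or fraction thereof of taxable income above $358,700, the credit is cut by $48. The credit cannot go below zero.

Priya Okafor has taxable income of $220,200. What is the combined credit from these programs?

$4,512

Renter's Relief Credit: income exceeds $172,000 by $48,200, which is 20 full-or-partial $2,500 increments; reduction = 20 × $48 = $960, leaving $2,208.
Small Business Credit: $220,200 is at or below the $358,700 threshold, so the full $2,304 applies.
Total: $2,208 + $2,304 = $4,512.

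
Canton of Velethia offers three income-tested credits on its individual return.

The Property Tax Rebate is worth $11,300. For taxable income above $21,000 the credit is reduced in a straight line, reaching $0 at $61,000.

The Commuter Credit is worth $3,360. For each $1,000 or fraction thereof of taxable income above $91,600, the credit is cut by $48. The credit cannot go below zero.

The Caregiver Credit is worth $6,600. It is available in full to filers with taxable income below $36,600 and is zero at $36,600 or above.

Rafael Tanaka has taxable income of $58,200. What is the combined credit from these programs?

Property Tax Rebate: $58,200 is $37,200 into a $40,000 phase-out range, leaving 2,800/40,000 of the credit: $11,300 × 2,800/40,000 = $791.
Commuter Credit: $58,200 is at or below the $91,600 threshold, so the full $3,360 applies.
Caregiver Credit: $58,200 meets or exceeds the $36,600 cutoff, so the credit is $0.
Total: $791 + $3,360 + $0 = $4,151.

$4,151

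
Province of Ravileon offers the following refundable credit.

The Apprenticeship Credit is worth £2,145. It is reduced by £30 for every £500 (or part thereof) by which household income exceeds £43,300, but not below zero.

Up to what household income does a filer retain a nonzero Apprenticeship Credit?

After 71 increments the reduction is 71 × £30 = £2,130, leaving £15; one more increment wipes it out. Increment 71 ends at excess 71 × £500 = £35,500, so the highest qualifying income is £43,300 + £35,500 = £78,800.

£78,800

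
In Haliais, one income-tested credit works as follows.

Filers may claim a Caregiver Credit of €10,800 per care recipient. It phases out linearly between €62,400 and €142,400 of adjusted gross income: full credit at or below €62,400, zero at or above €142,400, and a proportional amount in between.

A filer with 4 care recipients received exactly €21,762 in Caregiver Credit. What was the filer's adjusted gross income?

Full credit = 4 × €10,800 = €43,200.
€21,762 is 21,762/43,200 of the full €43,200, so 21,438/43,200 of the €80,000 range has been used: income = €62,400 + €80,000 × 21,438/43,200 = €102,100.

€102,100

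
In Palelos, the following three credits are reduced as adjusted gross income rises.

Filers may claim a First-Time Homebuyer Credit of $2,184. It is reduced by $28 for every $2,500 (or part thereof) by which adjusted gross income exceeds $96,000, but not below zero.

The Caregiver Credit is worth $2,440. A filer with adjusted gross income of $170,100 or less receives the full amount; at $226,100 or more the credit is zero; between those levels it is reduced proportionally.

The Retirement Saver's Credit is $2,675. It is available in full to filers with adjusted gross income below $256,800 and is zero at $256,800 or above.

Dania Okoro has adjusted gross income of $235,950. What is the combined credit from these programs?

$3,291

First-Time Homebuyer Credit: income exceeds $96,000 by $139,950, which is 56 full-or-partial $2,500 increments; reduction = 56 × $28 = $1,568, leaving $616.
Caregiver Credit: $235,950 is at or above $226,100, so the credit is $0.
Retirement Saver's Credit: $235,950 is below the $256,800 cutoff, so the full $2,675 applies.
Total: $616 + $0 + $2,675 = $3,291.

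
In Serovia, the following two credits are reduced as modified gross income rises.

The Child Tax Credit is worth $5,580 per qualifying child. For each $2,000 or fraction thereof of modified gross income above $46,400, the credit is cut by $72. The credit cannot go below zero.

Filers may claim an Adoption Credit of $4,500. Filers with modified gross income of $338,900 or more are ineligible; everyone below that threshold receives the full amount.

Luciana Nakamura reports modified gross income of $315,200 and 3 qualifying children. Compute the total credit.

Child Tax Credit: base = 3 × $5,580 = $16,740. income exceeds $46,400 by $268,800, which is 135 full-or-partial $2,000 increments; reduction = 135 × $72 = $9,720, leaving $7,020.
Adoption Credit: $315,200 is below the $338,900 cutoff, so the full $4,500 applies.
Total: $7,020 + $4,500 = $11,520.

$11,520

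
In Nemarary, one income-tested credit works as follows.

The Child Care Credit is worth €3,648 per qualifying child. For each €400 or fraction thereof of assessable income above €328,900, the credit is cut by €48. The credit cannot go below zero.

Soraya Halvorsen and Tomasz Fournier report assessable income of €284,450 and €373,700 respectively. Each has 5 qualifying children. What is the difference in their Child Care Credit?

€5,376

Soraya (€284,450): Child Care Credit: base = 5 × €3,648 = €18,240. €284,450 is at or below the €328,900 threshold, so the full €18,240 applies.
Tomasz (€373,700): Child Care Credit: base = 5 × €3,648 = €18,240. income exceeds €328,900 by €44,800, which is 112 full-or-partial €400 increments; reduction = 112 × €48 = €5,376, leaving €12,864.
Difference: |€18,240 − €12,864| = €5,376.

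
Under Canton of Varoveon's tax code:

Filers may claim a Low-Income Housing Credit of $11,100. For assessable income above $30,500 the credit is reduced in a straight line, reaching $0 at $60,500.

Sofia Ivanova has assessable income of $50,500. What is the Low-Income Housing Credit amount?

$3,700

Low-Income Housing Credit: $50,500 is $20,000 into a $30,000 phase-out range, leaving 10,000/30,000 of the credit: $11,100 × 10,000/30,000 = $3,700.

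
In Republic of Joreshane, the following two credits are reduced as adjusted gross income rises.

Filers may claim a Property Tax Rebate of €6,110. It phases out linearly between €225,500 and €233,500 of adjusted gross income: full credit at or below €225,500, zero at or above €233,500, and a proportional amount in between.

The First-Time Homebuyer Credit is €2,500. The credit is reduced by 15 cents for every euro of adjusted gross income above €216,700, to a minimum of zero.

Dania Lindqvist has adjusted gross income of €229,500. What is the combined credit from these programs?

Property Tax Rebate: €229,500 is €4,000 into a €8,000 phase-out range, leaving 4,000/8,000 of the credit: €6,110 × 4,000/8,000 = €3,055.
First-Time Homebuyer Credit: 15% of the €12,800 excess over €216,700 is €1,920; credit = €2,500 − €1,920 = €580.
Total: €3,055 + €580 = €3,635.

€3,635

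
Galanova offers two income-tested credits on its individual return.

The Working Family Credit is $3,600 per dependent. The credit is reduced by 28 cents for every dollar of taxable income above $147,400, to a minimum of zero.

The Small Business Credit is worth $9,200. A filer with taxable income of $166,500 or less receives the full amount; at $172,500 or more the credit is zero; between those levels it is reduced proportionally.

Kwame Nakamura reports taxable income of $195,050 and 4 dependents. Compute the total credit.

$1,058

Working Family Credit: base = 4 × $3,600 = $14,400. 28% of the $47,650 excess over $147,400 is $13,342; credit = $14,400 − $13,342 = $1,058.
Small Business Credit: $195,050 is at or above $172,500, so the credit is $0.
Total: $1,058 + $0 = $1,058.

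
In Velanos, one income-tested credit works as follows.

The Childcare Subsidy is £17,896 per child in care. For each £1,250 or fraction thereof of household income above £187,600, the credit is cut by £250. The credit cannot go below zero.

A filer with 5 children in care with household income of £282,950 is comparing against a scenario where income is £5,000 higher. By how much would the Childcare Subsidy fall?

£1,000

At £282,950 — base = 5 × £17,896 = £89,480. income exceeds £187,600 by £95,350, which is 77 full-or-partial £1,250 increments; reduction = 77 × £250 = £19,250, leaving £70,230.
At £287,950 — base = 5 × £17,896 = £89,480. income exceeds £187,600 by £100,350, which is 81 full-or-partial £1,250 increments; reduction = 81 × £250 = £20,250, leaving £69,230.
Lost: £70,230 − £69,230 = £1,000.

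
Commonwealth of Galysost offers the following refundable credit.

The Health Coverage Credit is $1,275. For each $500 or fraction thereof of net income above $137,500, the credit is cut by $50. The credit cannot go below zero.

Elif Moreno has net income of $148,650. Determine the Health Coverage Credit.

Health Coverage Credit: income exceeds $137,500 by $11,150, which is 23 full-or-partial $500 increments; reduction = 23 × $50 = $1,150, leaving $125.

$125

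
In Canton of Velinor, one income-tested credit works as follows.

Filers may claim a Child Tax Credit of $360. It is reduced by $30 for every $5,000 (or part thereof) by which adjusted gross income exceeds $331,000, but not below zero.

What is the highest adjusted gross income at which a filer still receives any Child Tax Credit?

$386,000

After 11 increments the reduction is 11 × $30 = $330, leaving $30; one more increment wipes it out. Increment 11 ends at excess 11 × $5,000 = $55,000, so the highest qualifying income is $331,000 + $55,000 = $386,000.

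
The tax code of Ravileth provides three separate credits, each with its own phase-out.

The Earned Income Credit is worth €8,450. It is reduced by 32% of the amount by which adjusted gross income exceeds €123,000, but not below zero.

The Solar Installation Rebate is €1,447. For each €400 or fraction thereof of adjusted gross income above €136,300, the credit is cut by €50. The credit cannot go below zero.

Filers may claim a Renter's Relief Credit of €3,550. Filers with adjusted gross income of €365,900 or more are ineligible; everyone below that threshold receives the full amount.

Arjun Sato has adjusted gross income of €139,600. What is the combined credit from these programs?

Earned Income Credit: 32% of the €16,600 excess over €123,000 is €5,312; credit = €8,450 − €5,312 = €3,138.
Solar Installation Rebate: income exceeds €136,300 by €3,300, which is 9 full-or-partial €400 increments; reduction = 9 × €50 = €450, leaving €997.
Renter's Relief Credit: €139,600 is below the €365,900 cutoff, so the full €3,550 applies.
Total: €3,138 + €997 + €3,550 = €7,685.

€7,685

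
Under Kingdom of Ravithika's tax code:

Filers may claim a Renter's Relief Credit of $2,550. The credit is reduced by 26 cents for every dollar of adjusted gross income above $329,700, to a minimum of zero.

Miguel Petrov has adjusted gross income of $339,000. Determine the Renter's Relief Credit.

$132

Renter's Relief Credit: 26% of the $9,300 excess over $329,700 is $2,418; credit = $2,550 − $2,418 = $132.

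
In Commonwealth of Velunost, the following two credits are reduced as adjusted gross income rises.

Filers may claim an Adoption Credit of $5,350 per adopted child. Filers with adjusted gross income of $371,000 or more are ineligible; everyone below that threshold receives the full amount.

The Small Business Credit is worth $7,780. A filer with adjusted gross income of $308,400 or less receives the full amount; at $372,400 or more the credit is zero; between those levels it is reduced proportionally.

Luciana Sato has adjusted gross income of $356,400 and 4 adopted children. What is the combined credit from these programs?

$23,345

Adoption Credit: base = 4 × $5,350 = $21,400. $356,400 is below the $371,000 cutoff, so the full $21,400 applies.
Small Business Credit: $356,400 is $48,000 into a $64,000 phase-out range, leaving 16,000/64,000 of the credit: $7,780 × 16,000/64,000 = $1,945.
Total: $21,400 + $1,945 = $23,345.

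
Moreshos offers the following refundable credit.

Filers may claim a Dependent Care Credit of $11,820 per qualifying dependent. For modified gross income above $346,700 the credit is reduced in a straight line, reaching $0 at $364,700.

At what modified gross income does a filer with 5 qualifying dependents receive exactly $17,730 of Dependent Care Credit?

Full credit = 5 × $11,820 = $59,100.
$17,730 is 17,730/59,100 of the full $59,100, so 41,370/59,100 of the $18,000 range has been used: income = $346,700 + $18,000 × 41,370/59,100 = $359,300.

$359,300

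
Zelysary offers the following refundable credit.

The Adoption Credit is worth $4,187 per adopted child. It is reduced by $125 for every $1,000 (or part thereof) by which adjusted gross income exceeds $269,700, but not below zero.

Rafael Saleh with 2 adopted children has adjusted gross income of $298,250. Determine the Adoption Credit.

$4,749

Adoption Credit: base = 2 × $4,187 = $8,374. income exceeds $269,700 by $28,550, which is 29 full-or-partial $1,000 increments; reduction = 29 × $125 = $3,625, leaving $4,749.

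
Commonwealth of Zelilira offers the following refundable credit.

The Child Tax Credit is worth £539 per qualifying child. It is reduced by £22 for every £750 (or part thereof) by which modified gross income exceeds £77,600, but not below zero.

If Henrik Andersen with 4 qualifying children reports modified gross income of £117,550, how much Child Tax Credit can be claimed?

£968

Child Tax Credit: base = 4 × £539 = £2,156. income exceeds £77,600 by £39,950, which is 54 full-or-partial £750 increments; reduction = 54 × £22 = £1,188, leaving £968.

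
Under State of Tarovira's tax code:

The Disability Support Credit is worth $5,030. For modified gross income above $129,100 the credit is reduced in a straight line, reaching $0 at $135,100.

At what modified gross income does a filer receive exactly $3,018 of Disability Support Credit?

$3,018 is 3,018/5,030 of the full $5,030, so 2,012/5,030 of the $6,000 range has been used: income = $129,100 + $6,000 × 2,012/5,030 = $131,500.

$131,500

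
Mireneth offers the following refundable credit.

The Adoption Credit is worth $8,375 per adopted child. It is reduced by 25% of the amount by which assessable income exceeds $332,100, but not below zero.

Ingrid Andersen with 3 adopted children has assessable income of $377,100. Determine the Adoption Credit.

$13,875

Adoption Credit: base = 3 × $8,375 = $25,125. 25% of the $45,000 excess over $332,100 is $11,250; credit = $25,125 − $11,250 = $13,875.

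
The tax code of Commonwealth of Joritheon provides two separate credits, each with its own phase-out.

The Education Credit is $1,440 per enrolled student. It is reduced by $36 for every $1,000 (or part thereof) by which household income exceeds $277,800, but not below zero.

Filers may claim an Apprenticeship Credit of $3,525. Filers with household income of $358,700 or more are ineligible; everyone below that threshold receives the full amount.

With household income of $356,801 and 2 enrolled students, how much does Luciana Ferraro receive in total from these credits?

$3,525

Education Credit: base = 2 × $1,440 = $2,880. income exceeds $277,800 by $79,001 → 80 increments × $36 = $2,880 ≥ base, so the credit is $0.
Apprenticeship Credit: $356,801 is below the $358,700 cutoff, so the full $3,525 applies.
Total: $0 + $3,525 = $3,525.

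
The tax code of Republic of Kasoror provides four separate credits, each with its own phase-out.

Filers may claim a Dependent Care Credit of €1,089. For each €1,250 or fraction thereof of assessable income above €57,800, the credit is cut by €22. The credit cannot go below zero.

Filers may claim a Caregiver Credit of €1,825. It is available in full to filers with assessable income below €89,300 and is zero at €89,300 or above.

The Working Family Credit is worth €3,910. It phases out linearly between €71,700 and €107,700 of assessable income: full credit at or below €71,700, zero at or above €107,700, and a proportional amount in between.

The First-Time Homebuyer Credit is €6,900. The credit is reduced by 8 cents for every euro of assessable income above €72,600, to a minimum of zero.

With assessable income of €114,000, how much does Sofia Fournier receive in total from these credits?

Dependent Care Credit: income exceeds €57,800 by €56,200, which is 45 full-or-partial €1,250 increments; reduction = 45 × €22 = €990, leaving €99.
Caregiver Credit: €114,000 meets or exceeds the €89,300 cutoff, so the credit is €0.
Working Family Credit: €114,000 is at or above €107,700, so the credit is €0.
First-Time Homebuyer Credit: 8% of the €41,400 excess over €72,600 is €3,312; credit = €6,900 − €3,312 = €3,588.
Total: €99 + €0 + €0 + €3,588 = €3,687.

€3,687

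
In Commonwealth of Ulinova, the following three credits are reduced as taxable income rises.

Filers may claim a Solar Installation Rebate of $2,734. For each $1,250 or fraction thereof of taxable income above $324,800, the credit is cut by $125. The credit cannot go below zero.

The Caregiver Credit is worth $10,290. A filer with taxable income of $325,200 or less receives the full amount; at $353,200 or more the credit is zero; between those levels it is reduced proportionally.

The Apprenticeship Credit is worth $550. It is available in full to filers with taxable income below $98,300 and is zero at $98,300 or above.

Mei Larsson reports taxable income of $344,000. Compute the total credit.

$4,115

Solar Installation Rebate: income exceeds $324,800 by $19,200, which is 16 full-or-partial $1,250 increments; reduction = 16 × $125 = $2,000, leaving $734.
Caregiver Credit: $344,000 is $18,800 into a $28,000 phase-out range, leaving 9,200/28,000 of the credit: $10,290 × 9,200/28,000 = $3,381.
Apprenticeship Credit: $344,000 meets or exceeds the $98,300 cutoff, so the credit is $0.
Total: $734 + $3,381 + $0 = $4,115.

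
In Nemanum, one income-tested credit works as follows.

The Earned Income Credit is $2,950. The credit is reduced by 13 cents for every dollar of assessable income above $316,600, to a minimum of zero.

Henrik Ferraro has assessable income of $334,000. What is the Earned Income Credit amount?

$688

Earned Income Credit: 13% of the $17,400 excess over $316,600 is $2,262; credit = $2,950 − $2,262 = $688.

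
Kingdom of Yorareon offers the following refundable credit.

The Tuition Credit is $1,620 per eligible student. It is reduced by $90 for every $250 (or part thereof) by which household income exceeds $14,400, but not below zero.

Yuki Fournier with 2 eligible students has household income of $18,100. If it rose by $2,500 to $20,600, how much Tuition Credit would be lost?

At $18,100 — base = 2 × $1,620 = $3,240. income exceeds $14,400 by $3,700, which is 15 full-or-partial $250 increments; reduction = 15 × $90 = $1,350, leaving $1,890.
At $20,600 — base = 2 × $1,620 = $3,240. income exceeds $14,400 by $6,200, which is 25 full-or-partial $250 increments; reduction = 25 × $90 = $2,250, leaving $990.
Lost: $1,890 − $990 = $900.

$900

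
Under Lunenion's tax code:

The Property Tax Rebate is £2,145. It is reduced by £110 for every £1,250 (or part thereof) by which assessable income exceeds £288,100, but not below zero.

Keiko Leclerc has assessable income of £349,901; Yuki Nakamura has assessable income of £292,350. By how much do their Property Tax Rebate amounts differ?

£1,705

Keiko (£349,901): Property Tax Rebate: income exceeds £288,100 by £61,801 → 50 increments × £110 = £5,500 ≥ base, so the credit is £0.
Yuki (£292,350): Property Tax Rebate: income exceeds £288,100 by £4,250, which is 4 full-or-partial £1,250 increments; reduction = 4 × £110 = £440, leaving £1,705.
Difference: |£0 − £1,705| = £1,705.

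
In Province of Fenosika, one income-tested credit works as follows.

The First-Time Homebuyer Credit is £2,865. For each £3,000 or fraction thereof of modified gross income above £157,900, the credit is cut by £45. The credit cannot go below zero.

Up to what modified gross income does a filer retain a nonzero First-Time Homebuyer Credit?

After 63 increments the reduction is 63 × £45 = £2,835, leaving £30; one more increment wipes it out. Increment 63 ends at excess 63 × £3,000 = £189,000, so the highest qualifying income is £157,900 + £189,000 = £346,900.

£346,900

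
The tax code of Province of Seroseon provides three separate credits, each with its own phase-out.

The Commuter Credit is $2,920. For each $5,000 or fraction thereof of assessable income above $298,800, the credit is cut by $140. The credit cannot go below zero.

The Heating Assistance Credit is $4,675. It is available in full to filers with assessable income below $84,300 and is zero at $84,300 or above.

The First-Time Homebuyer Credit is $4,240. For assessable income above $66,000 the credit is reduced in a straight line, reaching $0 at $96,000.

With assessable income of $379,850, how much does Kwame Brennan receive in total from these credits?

Commuter Credit: income exceeds $298,800 by $81,050, which is 17 full-or-partial $5,000 increments; reduction = 17 × $140 = $2,380, leaving $540.
Heating Assistance Credit: $379,850 meets or exceeds the $84,300 cutoff, so the credit is $0.
First-Time Homebuyer Credit: $379,850 is at or above $96,000, so the credit is $0.
Total: $540 + $0 + $0 = $540.

$540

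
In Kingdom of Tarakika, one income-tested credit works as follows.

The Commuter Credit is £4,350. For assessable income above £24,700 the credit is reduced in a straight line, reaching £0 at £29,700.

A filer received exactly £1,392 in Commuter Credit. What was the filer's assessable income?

£1,392 is 1,392/4,350 of the full £4,350, so 2,958/4,350 of the £5,000 range has been used: income = £24,700 + £5,000 × 2,958/4,350 = £28,100.

£28,100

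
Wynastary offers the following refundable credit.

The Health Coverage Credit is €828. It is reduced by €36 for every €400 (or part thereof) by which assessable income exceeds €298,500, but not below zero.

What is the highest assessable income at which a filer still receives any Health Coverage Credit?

After 22 increments the reduction is 22 × €36 = €792, leaving €36; one more increment wipes it out. Increment 22 ends at excess 22 × €400 = €8,800, so the highest qualifying income is €298,500 + €8,800 = €307,300.

€307,300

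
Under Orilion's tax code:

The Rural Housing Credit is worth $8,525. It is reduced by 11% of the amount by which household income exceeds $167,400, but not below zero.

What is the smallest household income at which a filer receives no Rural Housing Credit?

The credit falls by 11% of each dollar above $167,400, so it reaches zero when the excess is $8,525 / 11% = $77,500: income = $167,400 + $77,500 = $244,900.

$244,900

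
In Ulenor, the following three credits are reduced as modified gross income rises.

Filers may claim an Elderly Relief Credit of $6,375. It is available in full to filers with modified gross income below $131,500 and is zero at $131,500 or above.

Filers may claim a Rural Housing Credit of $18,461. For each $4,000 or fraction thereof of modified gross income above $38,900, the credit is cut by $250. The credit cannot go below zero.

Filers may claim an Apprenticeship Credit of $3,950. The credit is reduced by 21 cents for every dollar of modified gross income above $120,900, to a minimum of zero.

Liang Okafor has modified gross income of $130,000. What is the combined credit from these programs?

$21,125

Elderly Relief Credit: $130,000 is below the $131,500 cutoff, so the full $6,375 applies.
Rural Housing Credit: income exceeds $38,900 by $91,100, which is 23 full-or-partial $4,000 increments; reduction = 23 × $250 = $5,750, leaving $12,711.
Apprenticeship Credit: 21% of the $9,100 excess over $120,900 is $1,911; credit = $3,950 − $1,911 = $2,039.
Total: $6,375 + $12,711 + $2,039 = $21,125.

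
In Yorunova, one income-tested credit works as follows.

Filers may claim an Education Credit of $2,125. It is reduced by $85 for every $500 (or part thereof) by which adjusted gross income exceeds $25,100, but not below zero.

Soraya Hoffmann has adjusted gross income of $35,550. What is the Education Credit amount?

$340

Education Credit: income exceeds $25,100 by $10,450, which is 21 full-or-partial $500 increments; reduction = 21 × $85 = $1,785, leaving $340.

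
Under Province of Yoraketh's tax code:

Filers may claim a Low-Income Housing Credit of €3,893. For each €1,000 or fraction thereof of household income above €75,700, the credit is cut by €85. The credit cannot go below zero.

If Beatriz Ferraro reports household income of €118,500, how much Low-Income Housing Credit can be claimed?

Low-Income Housing Credit: income exceeds €75,700 by €42,800, which is 43 full-or-partial €1,000 increments; reduction = 43 × €85 = €3,655, leaving €238.

€238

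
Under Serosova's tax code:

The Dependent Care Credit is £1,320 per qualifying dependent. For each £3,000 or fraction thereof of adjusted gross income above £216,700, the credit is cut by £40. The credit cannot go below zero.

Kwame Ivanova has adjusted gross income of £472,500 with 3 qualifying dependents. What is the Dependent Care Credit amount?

Dependent Care Credit: base = 3 × £1,320 = £3,960. income exceeds £216,700 by £255,800, which is 86 full-or-partial £3,000 increments; reduction = 86 × £40 = £3,440, leaving £520.

£520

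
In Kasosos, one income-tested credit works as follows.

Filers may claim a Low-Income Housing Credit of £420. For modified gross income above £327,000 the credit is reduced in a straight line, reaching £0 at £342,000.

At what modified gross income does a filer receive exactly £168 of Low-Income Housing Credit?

£168 is 168/420 of the full £420, so 252/420 of the £15,000 range has been used: income = £327,000 + £15,000 × 252/420 = £336,000.

£336,000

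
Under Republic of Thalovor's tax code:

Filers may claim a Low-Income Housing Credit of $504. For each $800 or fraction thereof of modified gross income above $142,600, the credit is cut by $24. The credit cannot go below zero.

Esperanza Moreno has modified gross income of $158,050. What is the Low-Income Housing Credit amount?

$24

Low-Income Housing Credit: income exceeds $142,600 by $15,450, which is 20 full-or-partial $800 increments; reduction = 20 × $24 = $480, leaving $24.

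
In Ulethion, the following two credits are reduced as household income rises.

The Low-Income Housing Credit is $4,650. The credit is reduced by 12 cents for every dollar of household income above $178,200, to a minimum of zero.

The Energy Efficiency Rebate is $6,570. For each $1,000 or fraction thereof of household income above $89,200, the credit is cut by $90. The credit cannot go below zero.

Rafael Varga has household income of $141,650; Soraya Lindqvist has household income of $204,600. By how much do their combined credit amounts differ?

$4,968

Rafael ($141,650): Low-Income Housing Credit: $141,650 is at or below the $178,200 threshold, so the full $4,650 applies. Energy Efficiency Rebate: income exceeds $89,200 by $52,450, which is 53 full-or-partial $1,000 increments; reduction = 53 × $90 = $4,770, leaving $1,800. total $4,650 + $1,800 = $6,450
Soraya ($204,600): Low-Income Housing Credit: 12% of the $26,400 excess over $178,200 is $3,168; credit = $4,650 − $3,168 = $1,482. Energy Efficiency Rebate: income exceeds $89,200 by $115,400 → 116 increments × $90 = $10,440 ≥ base, so the credit is $0. total $1,482 + $0 = $1,482
Difference: |$6,450 − $1,482| = $4,968.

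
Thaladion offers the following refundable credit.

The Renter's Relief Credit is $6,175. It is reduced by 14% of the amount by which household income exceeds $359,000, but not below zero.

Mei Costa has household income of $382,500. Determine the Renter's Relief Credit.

$2,885

Renter's Relief Credit: 14% of the $23,500 excess over $359,000 is $3,290; credit = $6,175 − $3,290 = $2,885.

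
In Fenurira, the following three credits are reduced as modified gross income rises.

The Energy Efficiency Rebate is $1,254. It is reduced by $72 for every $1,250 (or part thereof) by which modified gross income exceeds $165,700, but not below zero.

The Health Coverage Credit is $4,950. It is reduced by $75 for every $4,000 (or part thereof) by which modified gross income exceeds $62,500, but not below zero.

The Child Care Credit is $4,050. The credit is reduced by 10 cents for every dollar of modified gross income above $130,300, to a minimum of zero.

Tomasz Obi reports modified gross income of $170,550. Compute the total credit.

Energy Efficiency Rebate: income exceeds $165,700 by $4,850, which is 4 full-or-partial $1,250 increments; reduction = 4 × $72 = $288, leaving $966.
Health Coverage Credit: income exceeds $62,500 by $108,050, which is 28 full-or-partial $4,000 increments; reduction = 28 × $75 = $2,100, leaving $2,850.
Child Care Credit: 10% of the $40,250 excess over $130,300 is $4,025; credit = $4,050 − $4,025 = $25.
Total: $966 + $2,850 + $25 = $3,841.

$3,841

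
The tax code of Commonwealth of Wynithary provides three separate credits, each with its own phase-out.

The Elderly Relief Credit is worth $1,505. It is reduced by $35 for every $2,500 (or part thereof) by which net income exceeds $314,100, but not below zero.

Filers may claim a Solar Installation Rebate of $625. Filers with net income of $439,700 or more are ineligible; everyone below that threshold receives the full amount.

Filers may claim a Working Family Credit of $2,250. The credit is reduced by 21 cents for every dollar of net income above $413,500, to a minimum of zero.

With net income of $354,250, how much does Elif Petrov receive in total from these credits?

Elderly Relief Credit: income exceeds $314,100 by $40,150, which is 17 full-or-partial $2,500 increments; reduction = 17 × $35 = $595, leaving $910.
Solar Installation Rebate: $354,250 is below the $439,700 cutoff, so the full $625 applies.
Working Family Credit: $354,250 is at or below the $413,500 threshold, so the full $2,250 applies.
Total: $910 + $625 + $2,250 = $3,785.

$3,785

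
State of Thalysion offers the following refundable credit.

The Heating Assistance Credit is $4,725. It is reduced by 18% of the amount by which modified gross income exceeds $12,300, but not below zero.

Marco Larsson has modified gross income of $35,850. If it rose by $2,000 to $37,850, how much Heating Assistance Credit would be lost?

$360

At $35,850 — 18% of the $23,550 excess over $12,300 is $4,239; credit = $4,725 − $4,239 = $486.
At $37,850 — 18% of the $25,550 excess over $12,300 is $4,599; credit = $4,725 − $4,599 = $126.
Lost: $486 − $126 = $360.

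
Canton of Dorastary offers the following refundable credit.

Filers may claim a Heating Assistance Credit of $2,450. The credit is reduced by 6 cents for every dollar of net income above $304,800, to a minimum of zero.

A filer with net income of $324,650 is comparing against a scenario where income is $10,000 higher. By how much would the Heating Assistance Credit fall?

$600

At $324,650 — 6% of the $19,850 excess over $304,800 is $1,191; credit = $2,450 − $1,191 = $1,259.
At $334,650 — 6% of the $29,850 excess over $304,800 is $1,791; credit = $2,450 − $1,791 = $659.
Lost: $1,259 − $659 = $600.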